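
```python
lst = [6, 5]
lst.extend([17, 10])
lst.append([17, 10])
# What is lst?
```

After line 1: lst = [6, 5]
After line 2 (extend unpacks [17, 10]): lst = [6, 5, 17, 10]
After line 3 (append adds [17, 10] as single element): lst = [6, 5, 17, 10, [17, 10]]

[6, 5, 17, 10, [17, 10]]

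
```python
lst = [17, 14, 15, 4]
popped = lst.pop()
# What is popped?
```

4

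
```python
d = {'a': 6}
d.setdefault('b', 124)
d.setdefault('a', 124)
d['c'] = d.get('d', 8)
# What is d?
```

After line 1: d = {'a': 6}
After line 2 (setdefault adds 'b'=124): d = {'a': 6, 'b': 124}
After line 3 (setdefault 'a' no-op, already exists): d = {'a': 6, 'b': 124}
After line 4 (get('d', 8) returns default since 'd' not in d): d = {'a': 6, 'b': 124, 'c': 8}

{'a': 6, 'b': 124, 'c': 8}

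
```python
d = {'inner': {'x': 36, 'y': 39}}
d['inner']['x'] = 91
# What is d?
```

After line 1: d = {'inner': {'x': 36, 'y': 39}}
After line 2 (inner x overwritten): d = {'inner': {'x': 91, 'y': 39}}

{'inner': {'x': 91, 'y': 39}}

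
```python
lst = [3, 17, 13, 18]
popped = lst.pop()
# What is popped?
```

18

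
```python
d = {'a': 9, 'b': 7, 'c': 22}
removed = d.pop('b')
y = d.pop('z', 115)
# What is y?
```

After line 1: d = {'a': 9, 'b': 7, 'c': 22}
After line 2 (pop 'b' returns 7): d = {'a': 9, 'c': 22}, removed = 7
After line 3 (pop 'z' missing, returns default 115): d = {'a': 9, 'c': 22}, y = 115

115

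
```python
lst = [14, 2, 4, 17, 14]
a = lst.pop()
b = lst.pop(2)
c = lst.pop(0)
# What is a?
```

After line 1: lst = [14, 2, 4, 17, 14]
After line 2 (pop() -> a = 14): lst = [14, 2, 4, 17]
After line 3 (pop(2) -> b = 4): lst = [14, 2, 17]
After line 4 (pop(0) -> c = 14): lst = [2, 17]

14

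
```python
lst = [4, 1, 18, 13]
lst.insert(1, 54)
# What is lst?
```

[4, 54, 1, 18, 13]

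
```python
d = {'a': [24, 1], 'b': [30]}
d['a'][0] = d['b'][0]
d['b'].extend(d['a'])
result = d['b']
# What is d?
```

After line 1: d = {'a': [24, 1], 'b': [30]}
After line 2 (a[0] = b[0] = 30): d = {'a': [30, 1], 'b': [30]}
After line 3 (b.extend(a) appends [30, 1]): d = {'a': [30, 1], 'b': [30, 30, 1]}
After line 4: result = d['b'] = [30, 30, 1]

{'a': [30, 1], 'b': [30, 30, 1]}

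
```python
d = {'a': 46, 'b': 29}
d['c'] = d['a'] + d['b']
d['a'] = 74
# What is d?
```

After line 1: d = {'a': 46, 'b': 29}
After line 2 (d['c'] = 46 + 29): d = {'a': 46, 'b': 29, 'c': 75}
After line 3: d = {'a': 74, 'b': 29, 'c': 75}

{'a': 74, 'b': 29, 'c': 75}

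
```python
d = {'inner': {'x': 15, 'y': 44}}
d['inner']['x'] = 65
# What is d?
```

After line 1: d = {'inner': {'x': 15, 'y': 44}}
After line 2 (inner x overwritten): d = {'inner': {'x': 65, 'y': 44}}

{'inner': {'x': 65, 'y': 44}}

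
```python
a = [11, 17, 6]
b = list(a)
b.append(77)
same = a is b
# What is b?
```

After line 1: a = [11, 17, 6]
After line 2 (b = list(a) is a shallow copy, new object): a = [11, 17, 6], b = [11, 17, 6]
After line 3 (append only mutates b): a = [11, 17, 6], b = [11, 17, 6, 77]
After line 4 (same = a is b; different objects -> False): same = False

[11, 17, 6, 77]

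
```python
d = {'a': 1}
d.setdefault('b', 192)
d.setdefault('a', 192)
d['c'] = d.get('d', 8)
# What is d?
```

After line 1: d = {'a': 1}
After line 2 (setdefault adds 'b'=192): d = {'a': 1, 'b': 192}
After line 3 (setdefault 'a' no-op, already exists): d = {'a': 1, 'b': 192}
After line 4 (get('d', 8) returns default since 'd' not in d): d = {'a': 1, 'b': 192, 'c': 8}

{'a': 1, 'b': 192, 'c': 8}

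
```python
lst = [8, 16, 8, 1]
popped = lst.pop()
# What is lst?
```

[8, 16, 8]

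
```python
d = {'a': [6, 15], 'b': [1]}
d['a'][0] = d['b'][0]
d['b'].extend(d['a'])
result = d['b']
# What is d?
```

After line 1: d = {'a': [6, 15], 'b': [1]}
After line 2 (a[0] = b[0] = 1): d = {'a': [1, 15], 'b': [1]}
After line 3 (b.extend(a) appends [1, 15]): d = {'a': [1, 15], 'b': [1, 1, 15]}
After line 4: result = d['b'] = [1, 1, 15]

{'a': [1, 15], 'b': [1, 1, 15]}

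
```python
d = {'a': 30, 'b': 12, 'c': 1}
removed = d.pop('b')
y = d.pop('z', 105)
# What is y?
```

After line 1: d = {'a': 30, 'b': 12, 'c': 1}
After line 2 (pop 'b' returns 12): d = {'a': 30, 'c': 1}, removed = 12
After line 3 (pop 'z' missing, returns default 105): d = {'a': 30, 'c': 1}, y = 105

105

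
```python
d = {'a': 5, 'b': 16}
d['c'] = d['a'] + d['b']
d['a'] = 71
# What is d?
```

After line 1: d = {'a': 5, 'b': 16}
After line 2 (d['c'] = 5 + 16): d = {'a': 5, 'b': 16, 'c': 21}
After line 3: d = {'a': 71, 'b': 16, 'c': 21}

{'a': 71, 'b': 16, 'c': 21}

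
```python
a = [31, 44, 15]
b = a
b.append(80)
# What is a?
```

After line 1: a = [31, 44, 15]
After line 2 (b = a is an alias, same object): a = [31, 44, 15], b = [31, 44, 15]
After line 3 (b.append mutates the shared list): a = [31, 44, 15, 80], b = [31, 44, 15, 80]

[31, 44, 15, 80]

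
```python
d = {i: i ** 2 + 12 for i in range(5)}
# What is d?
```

{0: 12, 1: 13, 2: 16, 3: 21, 4: 28}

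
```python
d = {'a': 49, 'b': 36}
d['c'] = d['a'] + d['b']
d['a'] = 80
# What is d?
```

After line 1: d = {'a': 49, 'b': 36}
After line 2 (d['c'] = 49 + 36): d = {'a': 49, 'b': 36, 'c': 85}
After line 3: d = {'a': 80, 'b': 36, 'c': 85}

{'a': 80, 'b': 36, 'c': 85}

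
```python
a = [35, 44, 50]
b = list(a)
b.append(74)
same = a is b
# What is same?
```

After line 1: a = [35, 44, 50]
After line 2 (b = list(a) is a shallow copy, new object): a = [35, 44, 50], b = [35, 44, 50]
After line 3 (append only mutates b): a = [35, 44, 50], b = [35, 44, 50, 74]
After line 4 (same = a is b; different objects -> False): same = False

False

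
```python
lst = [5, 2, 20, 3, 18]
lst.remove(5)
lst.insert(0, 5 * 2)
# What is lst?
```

After line 1: lst = [5, 2, 20, 3, 18]
After line 2 (remove first 5): lst = [2, 20, 3, 18]
After line 3 (insert 10 at index 0): lst = [10, 2, 20, 3, 18]

[10, 2, 20, 3, 18]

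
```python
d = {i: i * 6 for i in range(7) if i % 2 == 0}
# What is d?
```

{0: 0, 2: 12, 4: 24, 6: 36}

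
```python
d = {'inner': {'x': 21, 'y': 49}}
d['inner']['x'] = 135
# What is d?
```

After line 1: d = {'inner': {'x': 21, 'y': 49}}
After line 2 (inner x overwritten): d = {'inner': {'x': 135, 'y': 49}}

{'inner': {'x': 135, 'y': 49}}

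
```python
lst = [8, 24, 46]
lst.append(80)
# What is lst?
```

[8, 24, 46, 80]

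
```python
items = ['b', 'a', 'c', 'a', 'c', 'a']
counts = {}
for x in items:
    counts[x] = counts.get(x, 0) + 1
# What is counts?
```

Initial: counts = {}, items = ['b', 'a', 'c', 'a', 'c', 'a']
See 'b': counts = {'b': 1}
See 'a': counts = {'b': 1, 'a': 1}
See 'c': counts = {'b': 1, 'a': 1, 'c': 1}
See 'a': counts = {'b': 1, 'a': 2, 'c': 1}
See 'c': counts = {'b': 1, 'a': 2, 'c': 2}
See 'a': counts = {'b': 1, 'a': 3, 'c': 2}

{'b': 1, 'a': 3, 'c': 2}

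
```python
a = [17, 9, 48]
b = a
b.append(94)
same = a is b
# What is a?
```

After line 1: a = [17, 9, 48]
After line 2 (b = a is an alias, same object): a = [17, 9, 48], b = [17, 9, 48]
After line 3 (b.append mutates the shared list): a = [17, 9, 48, 94], b = [17, 9, 48, 94]
After line 4 (same = a is b; same object -> True): same = True

[17, 9, 48, 94]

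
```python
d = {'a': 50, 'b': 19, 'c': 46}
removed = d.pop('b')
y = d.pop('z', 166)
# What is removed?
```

After line 1: d = {'a': 50, 'b': 19, 'c': 46}
After line 2 (pop 'b' returns 19): d = {'a': 50, 'c': 46}, removed = 19
After line 3 (pop 'z' missing, returns default 166): d = {'a': 50, 'c': 46}, y = 166

19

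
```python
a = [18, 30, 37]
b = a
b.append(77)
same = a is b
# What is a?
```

After line 1: a = [18, 30, 37]
After line 2 (b = a is an alias, same object): a = [18, 30, 37], b = [18, 30, 37]
After line 3 (b.append mutates the shared list): a = [18, 30, 37, 77], b = [18, 30, 37, 77]
After line 4 (same = a is b; same object -> True): same = True

[18, 30, 37, 77]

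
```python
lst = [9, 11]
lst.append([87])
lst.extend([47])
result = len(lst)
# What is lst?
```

After line 1: lst = [9, 11]
After line 2 (append adds [87] as single element): lst = [9, 11, [87]]
After line 3 (extend unpacks [47], adds 47): lst = [9, 11, [87], 47]
After line 4: result = len(lst) = 4

[9, 11, [87], 47]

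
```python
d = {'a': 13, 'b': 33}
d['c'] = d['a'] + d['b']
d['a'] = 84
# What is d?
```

After line 1: d = {'a': 13, 'b': 33}
After line 2 (d['c'] = 13 + 33): d = {'a': 13, 'b': 33, 'c': 46}
After line 3: d = {'a': 84, 'b': 33, 'c': 46}

{'a': 84, 'b': 33, 'c': 46}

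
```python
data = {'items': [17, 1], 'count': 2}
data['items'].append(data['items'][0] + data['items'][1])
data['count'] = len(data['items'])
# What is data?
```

After line 1: data = {'items': [17, 1], 'count': 2}
After line 2 (append 17 + 1 = 18): data = {'items': [17, 1, 18], 'count': 2}
After line 3 (count = len(items) = 3): data = {'items': [17, 1, 18], 'count': 3}

{'items': [17, 1, 18], 'count': 3}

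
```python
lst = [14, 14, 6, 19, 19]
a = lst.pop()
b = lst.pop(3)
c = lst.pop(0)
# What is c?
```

After line 1: lst = [14, 14, 6, 19, 19]
After line 2 (pop() -> a = 19): lst = [14, 14, 6, 19]
After line 3 (pop(3) -> b = 19): lst = [14, 14, 6]
After line 4 (pop(0) -> c = 14): lst = [14, 6]

14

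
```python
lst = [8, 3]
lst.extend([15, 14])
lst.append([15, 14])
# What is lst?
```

After line 1: lst = [8, 3]
After line 2 (extend unpacks [15, 14]): lst = [8, 3, 15, 14]
After line 3 (append adds [15, 14] as single element): lst = [8, 3, 15, 14, [15, 14]]

[8, 3, 15, 14, [15, 14]]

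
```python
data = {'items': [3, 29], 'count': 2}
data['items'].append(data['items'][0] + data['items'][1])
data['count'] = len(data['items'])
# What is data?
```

After line 1: data = {'items': [3, 29], 'count': 2}
After line 2 (append 3 + 29 = 32): data = {'items': [3, 29, 32], 'count': 2}
After line 3 (count = len(items) = 3): data = {'items': [3, 29, 32], 'count': 3}

{'items': [3, 29, 32], 'count': 3}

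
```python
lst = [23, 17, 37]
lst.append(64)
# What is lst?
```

[23, 17, 37, 64]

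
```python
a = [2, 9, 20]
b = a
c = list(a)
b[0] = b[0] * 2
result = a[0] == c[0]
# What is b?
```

After line 1: a = [2, 9, 20]
After line 2 (b = a, alias): a = [2, 9, 20], b = [2, 9, 20]
After line 3 (c = list(a) is a copy, new object): c = [2, 9, 20]
After line 4 (b[0] = 2 * 2 = 4; mutates shared a/b): a = b = [4, 9, 20], c = [2, 9, 20]
After line 5 (a[0] = 4, c[0] = 2; result = False)

[4, 9, 20]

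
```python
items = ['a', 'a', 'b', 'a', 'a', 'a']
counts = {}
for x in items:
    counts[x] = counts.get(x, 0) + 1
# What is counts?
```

Initial: counts = {}, items = ['a', 'a', 'b', 'a', 'a', 'a']
See 'a': counts = {'a': 1}
See 'a': counts = {'a': 2}
See 'b': counts = {'a': 2, 'b': 1}
See 'a': counts = {'a': 3, 'b': 1}
See 'a': counts = {'a': 4, 'b': 1}
See 'a': counts = {'a': 5, 'b': 1}

{'a': 5, 'b': 1}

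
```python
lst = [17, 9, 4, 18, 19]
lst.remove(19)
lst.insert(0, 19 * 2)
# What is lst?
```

After line 1: lst = [17, 9, 4, 18, 19]
After line 2 (remove first 19): lst = [17, 9, 4, 18]
After line 3 (insert 38 at index 0): lst = [38, 17, 9, 4, 18]

[38, 17, 9, 4, 18]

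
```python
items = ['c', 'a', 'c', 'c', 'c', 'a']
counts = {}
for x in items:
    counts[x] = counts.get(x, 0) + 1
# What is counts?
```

Initial: counts = {}, items = ['c', 'a', 'c', 'c', 'c', 'a']
See 'c': counts = {'c': 1}
See 'a': counts = {'c': 1, 'a': 1}
See 'c': counts = {'c': 2, 'a': 1}
See 'c': counts = {'c': 3, 'a': 1}
See 'c': counts = {'c': 4, 'a': 1}
See 'a': counts = {'c': 4, 'a': 2}

{'c': 4, 'a': 2}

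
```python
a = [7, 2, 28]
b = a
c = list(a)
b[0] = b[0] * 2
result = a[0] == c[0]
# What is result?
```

After line 1: a = [7, 2, 28]
After line 2 (b = a, alias): a = [7, 2, 28], b = [7, 2, 28]
After line 3 (c = list(a) is a copy, new object): c = [7, 2, 28]
After line 4 (b[0] = 7 * 2 = 14; mutates shared a/b): a = b = [14, 2, 28], c = [7, 2, 28]
After line 5 (a[0] = 14, c[0] = 7; result = False)

False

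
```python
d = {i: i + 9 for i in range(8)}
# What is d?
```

{0: 9, 1: 10, 2: 11, 3: 12, 4: 13, 5: 14, 6: 15, 7: 16}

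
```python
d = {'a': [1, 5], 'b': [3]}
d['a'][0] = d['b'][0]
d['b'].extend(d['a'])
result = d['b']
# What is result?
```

After line 1: d = {'a': [1, 5], 'b': [3]}
After line 2 (a[0] = b[0] = 3): d = {'a': [3, 5], 'b': [3]}
After line 3 (b.extend(a) appends [3, 5]): d = {'a': [3, 5], 'b': [3, 3, 5]}
After line 4: result = d['b'] = [3, 3, 5]

[3, 3, 5]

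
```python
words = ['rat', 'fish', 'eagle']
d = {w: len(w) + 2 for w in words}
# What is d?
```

{'rat': 5, 'fish': 6, 'eagle': 7}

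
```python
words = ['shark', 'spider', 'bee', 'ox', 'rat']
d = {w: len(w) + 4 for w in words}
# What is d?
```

{'shark': 9, 'spider': 10, 'bee': 7, 'ox': 6, 'rat': 7}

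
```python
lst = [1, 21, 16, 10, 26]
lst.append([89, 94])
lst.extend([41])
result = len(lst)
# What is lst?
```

After line 1: lst = [1, 21, 16, 10, 26]
After line 2 (append adds [89, 94] as single element): lst = [1, 21, 16, 10, 26, [89, 94]]
After line 3 (extend unpacks [41], adds 41): lst = [1, 21, 16, 10, 26, [89, 94], 41]
After line 4: result = len(lst) = 7

[1, 21, 16, 10, 26, [89, 94], 41]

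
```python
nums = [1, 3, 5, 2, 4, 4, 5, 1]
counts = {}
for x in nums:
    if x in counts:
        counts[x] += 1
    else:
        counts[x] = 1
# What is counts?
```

Initial: counts = {}, nums = [1, 3, 5, 2, 4, 4, 5, 1]
See 1: counts = {1: 1}
See 3: counts = {1: 1, 3: 1}
See 5: counts = {1: 1, 3: 1, 5: 1}
See 2: counts = {1: 1, 3: 1, 5: 1, 2: 1}
See 4: counts = {1: 1, 3: 1, 5: 1, 2: 1, 4: 1}
See 4: counts = {1: 1, 3: 1, 5: 1, 2: 1, 4: 2}
See 5: counts = {1: 1, 3: 1, 5: 2, 2: 1, 4: 2}
See 1: counts = {1: 2, 3: 1, 5: 2, 2: 1, 4: 2}

{1: 2, 3: 1, 5: 2, 2: 1, 4: 2}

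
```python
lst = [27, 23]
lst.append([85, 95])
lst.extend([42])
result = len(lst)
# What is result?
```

After line 1: lst = [27, 23]
After line 2 (append adds [85, 95] as single element): lst = [27, 23, [85, 95]]
After line 3 (extend unpacks [42], adds 42): lst = [27, 23, [85, 95], 42]
After line 4: result = len(lst) = 4

4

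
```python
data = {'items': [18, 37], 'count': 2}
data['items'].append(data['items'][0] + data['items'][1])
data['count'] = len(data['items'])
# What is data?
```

After line 1: data = {'items': [18, 37], 'count': 2}
After line 2 (append 18 + 37 = 55): data = {'items': [18, 37, 55], 'count': 2}
After line 3 (count = len(items) = 3): data = {'items': [18, 37, 55], 'count': 3}

{'items': [18, 37, 55], 'count': 3}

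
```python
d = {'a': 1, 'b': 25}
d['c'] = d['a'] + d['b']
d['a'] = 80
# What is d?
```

After line 1: d = {'a': 1, 'b': 25}
After line 2 (d['c'] = 1 + 25): d = {'a': 1, 'b': 25, 'c': 26}
After line 3: d = {'a': 80, 'b': 25, 'c': 26}

{'a': 80, 'b': 25, 'c': 26}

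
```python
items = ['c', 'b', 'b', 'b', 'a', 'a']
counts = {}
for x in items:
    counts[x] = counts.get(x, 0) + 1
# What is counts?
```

Initial: counts = {}, items = ['c', 'b', 'b', 'b', 'a', 'a']
See 'c': counts = {'c': 1}
See 'b': counts = {'c': 1, 'b': 1}
See 'b': counts = {'c': 1, 'b': 2}
See 'b': counts = {'c': 1, 'b': 3}
See 'a': counts = {'c': 1, 'b': 3, 'a': 1}
See 'a': counts = {'c': 1, 'b': 3, 'a': 2}

{'c': 1, 'b': 3, 'a': 2}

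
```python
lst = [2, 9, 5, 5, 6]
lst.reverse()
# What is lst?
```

[6, 5, 5, 9, 2]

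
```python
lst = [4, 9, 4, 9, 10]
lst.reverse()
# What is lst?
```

[10, 9, 4, 9, 4]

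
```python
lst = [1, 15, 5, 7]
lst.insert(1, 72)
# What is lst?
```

[1, 72, 15, 5, 7]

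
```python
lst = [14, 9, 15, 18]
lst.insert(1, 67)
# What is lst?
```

[14, 67, 9, 15, 18]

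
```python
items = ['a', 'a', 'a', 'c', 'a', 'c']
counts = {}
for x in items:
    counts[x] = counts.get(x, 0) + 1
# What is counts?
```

Initial: counts = {}, items = ['a', 'a', 'a', 'c', 'a', 'c']
See 'a': counts = {'a': 1}
See 'a': counts = {'a': 2}
See 'a': counts = {'a': 3}
See 'c': counts = {'a': 3, 'c': 1}
See 'a': counts = {'a': 4, 'c': 1}
See 'c': counts = {'a': 4, 'c': 2}

{'a': 4, 'c': 2}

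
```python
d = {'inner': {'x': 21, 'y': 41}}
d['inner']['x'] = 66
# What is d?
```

After line 1: d = {'inner': {'x': 21, 'y': 41}}
After line 2 (inner x overwritten): d = {'inner': {'x': 66, 'y': 41}}

{'inner': {'x': 66, 'y': 41}}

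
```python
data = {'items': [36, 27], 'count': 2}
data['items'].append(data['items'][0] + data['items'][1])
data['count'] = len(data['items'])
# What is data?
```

After line 1: data = {'items': [36, 27], 'count': 2}
After line 2 (append 36 + 27 = 63): data = {'items': [36, 27, 63], 'count': 2}
After line 3 (count = len(items) = 3): data = {'items': [36, 27, 63], 'count': 3}

{'items': [36, 27, 63], 'count': 3}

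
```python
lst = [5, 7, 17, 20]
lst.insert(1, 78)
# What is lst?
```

[5, 78, 7, 17, 20]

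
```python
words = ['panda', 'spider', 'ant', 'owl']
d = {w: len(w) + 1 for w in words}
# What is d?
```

{'panda': 6, 'spider': 7, 'ant': 4, 'owl': 4}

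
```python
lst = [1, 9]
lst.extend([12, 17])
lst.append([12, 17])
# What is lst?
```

After line 1: lst = [1, 9]
After line 2 (extend unpacks [12, 17]): lst = [1, 9, 12, 17]
After line 3 (append adds [12, 17] as single element): lst = [1, 9, 12, 17, [12, 17]]

[1, 9, 12, 17, [12, 17]]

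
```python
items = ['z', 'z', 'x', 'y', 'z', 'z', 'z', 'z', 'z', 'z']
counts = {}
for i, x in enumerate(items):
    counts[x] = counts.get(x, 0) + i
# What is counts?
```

Initial: counts = {}, items = ['z', 'z', 'x', 'y', 'z', 'z', 'z', 'z', 'z', 'z']
i=0, x='z': counts = {'z': 0}
i=1, x='z': counts = {'z': 1}
i=2, x='x': counts = {'z': 1, 'x': 2}
i=3, x='y': counts = {'z': 1, 'x': 2, 'y': 3}
i=4, x='z': counts = {'z': 5, 'x': 2, 'y': 3}
i=5, x='z': counts = {'z': 10, 'x': 2, 'y': 3}
i=6, x='z': counts = {'z': 16, 'x': 2, 'y': 3}
i=7, x='z': counts = {'z': 23, 'x': 2, 'y': 3}
i=8, x='z': counts = {'z': 31, 'x': 2, 'y': 3}
i=9, x='z': counts = {'z': 40, 'x': 2, 'y': 3}

{'z': 40, 'x': 2, 'y': 3}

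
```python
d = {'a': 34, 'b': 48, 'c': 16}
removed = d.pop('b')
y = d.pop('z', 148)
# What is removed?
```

After line 1: d = {'a': 34, 'b': 48, 'c': 16}
After line 2 (pop 'b' returns 48): d = {'a': 34, 'c': 16}, removed = 48
After line 3 (pop 'z' missing, returns default 148): d = {'a': 34, 'c': 16}, y = 148

48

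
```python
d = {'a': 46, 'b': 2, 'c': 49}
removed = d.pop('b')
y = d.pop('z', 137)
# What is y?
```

After line 1: d = {'a': 46, 'b': 2, 'c': 49}
After line 2 (pop 'b' returns 2): d = {'a': 46, 'c': 49}, removed = 2
After line 3 (pop 'z' missing, returns default 137): d = {'a': 46, 'c': 49}, y = 137

137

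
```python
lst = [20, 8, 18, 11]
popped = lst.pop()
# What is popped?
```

11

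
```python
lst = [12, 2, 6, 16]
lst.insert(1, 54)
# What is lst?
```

[12, 54, 2, 6, 16]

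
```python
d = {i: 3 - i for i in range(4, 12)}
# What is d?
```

{4: -1, 5: -2, 6: -3, 7: -4, 8: -5, 9: -6, 10: -7, 11: -8}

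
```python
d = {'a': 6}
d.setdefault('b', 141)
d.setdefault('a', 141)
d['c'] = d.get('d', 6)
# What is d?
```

After line 1: d = {'a': 6}
After line 2 (setdefault adds 'b'=141): d = {'a': 6, 'b': 141}
After line 3 (setdefault 'a' no-op, already exists): d = {'a': 6, 'b': 141}
After line 4 (get('d', 6) returns default since 'd' not in d): d = {'a': 6, 'b': 141, 'c': 6}

{'a': 6, 'b': 141, 'c': 6}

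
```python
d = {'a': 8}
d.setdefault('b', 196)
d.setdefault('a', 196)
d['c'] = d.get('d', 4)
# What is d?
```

After line 1: d = {'a': 8}
After line 2 (setdefault adds 'b'=196): d = {'a': 8, 'b': 196}
After line 3 (setdefault 'a' no-op, already exists): d = {'a': 8, 'b': 196}
After line 4 (get('d', 4) returns default since 'd' not in d): d = {'a': 8, 'b': 196, 'c': 4}

{'a': 8, 'b': 196, 'c': 4}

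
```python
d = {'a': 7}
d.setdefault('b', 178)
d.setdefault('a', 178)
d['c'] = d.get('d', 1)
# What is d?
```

After line 1: d = {'a': 7}
After line 2 (setdefault adds 'b'=178): d = {'a': 7, 'b': 178}
After line 3 (setdefault 'a' no-op, already exists): d = {'a': 7, 'b': 178}
After line 4 (get('d', 1) returns default since 'd' not in d): d = {'a': 7, 'b': 178, 'c': 1}

{'a': 7, 'b': 178, 'c': 1}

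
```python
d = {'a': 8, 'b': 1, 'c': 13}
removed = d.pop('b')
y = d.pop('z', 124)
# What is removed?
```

After line 1: d = {'a': 8, 'b': 1, 'c': 13}
After line 2 (pop 'b' returns 1): d = {'a': 8, 'c': 13}, removed = 1
After line 3 (pop 'z' missing, returns default 124): d = {'a': 8, 'c': 13}, y = 124

1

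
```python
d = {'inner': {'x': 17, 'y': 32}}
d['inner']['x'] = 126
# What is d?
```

After line 1: d = {'inner': {'x': 17, 'y': 32}}
After line 2 (inner x overwritten): d = {'inner': {'x': 126, 'y': 32}}

{'inner': {'x': 126, 'y': 32}}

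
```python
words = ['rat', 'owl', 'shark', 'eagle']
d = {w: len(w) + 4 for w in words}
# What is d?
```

{'rat': 7, 'owl': 7, 'shark': 9, 'eagle': 9}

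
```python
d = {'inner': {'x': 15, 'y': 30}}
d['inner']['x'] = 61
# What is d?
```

After line 1: d = {'inner': {'x': 15, 'y': 30}}
After line 2 (inner x overwritten): d = {'inner': {'x': 61, 'y': 30}}

{'inner': {'x': 61, 'y': 30}}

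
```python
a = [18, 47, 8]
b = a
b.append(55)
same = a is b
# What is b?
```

After line 1: a = [18, 47, 8]
After line 2 (b = a is an alias, same object): a = [18, 47, 8], b = [18, 47, 8]
After line 3 (b.append mutates the shared list): a = [18, 47, 8, 55], b = [18, 47, 8, 55]
After line 4 (same = a is b; same object -> True): same = True

[18, 47, 8, 55]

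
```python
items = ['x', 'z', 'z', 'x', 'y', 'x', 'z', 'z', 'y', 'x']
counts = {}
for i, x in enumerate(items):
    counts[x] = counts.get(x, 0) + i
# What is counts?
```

Initial: counts = {}, items = ['x', 'z', 'z', 'x', 'y', 'x', 'z', 'z', 'y', 'x']
i=0, x='x': counts = {'x': 0}
i=1, x='z': counts = {'x': 0, 'z': 1}
i=2, x='z': counts = {'x': 0, 'z': 3}
i=3, x='x': counts = {'x': 3, 'z': 3}
i=4, x='y': counts = {'x': 3, 'z': 3, 'y': 4}
i=5, x='x': counts = {'x': 8, 'z': 3, 'y': 4}
i=6, x='z': counts = {'x': 8, 'z': 9, 'y': 4}
i=7, x='z': counts = {'x': 8, 'z': 16, 'y': 4}
i=8, x='y': counts = {'x': 8, 'z': 16, 'y': 12}
i=9, x='x': counts = {'x': 17, 'z': 16, 'y': 12}

{'x': 17, 'z': 16, 'y': 12}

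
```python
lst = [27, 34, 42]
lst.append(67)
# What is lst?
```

[27, 34, 42, 67]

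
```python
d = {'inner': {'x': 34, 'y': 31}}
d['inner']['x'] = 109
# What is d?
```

After line 1: d = {'inner': {'x': 34, 'y': 31}}
After line 2 (inner x overwritten): d = {'inner': {'x': 109, 'y': 31}}

{'inner': {'x': 109, 'y': 31}}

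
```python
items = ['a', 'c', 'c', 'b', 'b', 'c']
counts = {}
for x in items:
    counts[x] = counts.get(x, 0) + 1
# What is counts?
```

Initial: counts = {}, items = ['a', 'c', 'c', 'b', 'b', 'c']
See 'a': counts = {'a': 1}
See 'c': counts = {'a': 1, 'c': 1}
See 'c': counts = {'a': 1, 'c': 2}
See 'b': counts = {'a': 1, 'c': 2, 'b': 1}
See 'b': counts = {'a': 1, 'c': 2, 'b': 2}
See 'c': counts = {'a': 1, 'c': 3, 'b': 2}

{'a': 1, 'c': 3, 'b': 2}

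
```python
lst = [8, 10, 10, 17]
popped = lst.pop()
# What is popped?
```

17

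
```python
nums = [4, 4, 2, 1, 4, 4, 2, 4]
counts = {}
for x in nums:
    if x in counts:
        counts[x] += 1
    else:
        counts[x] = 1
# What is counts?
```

Initial: counts = {}, nums = [4, 4, 2, 1, 4, 4, 2, 4]
See 4: counts = {4: 1}
See 4: counts = {4: 2}
See 2: counts = {4: 2, 2: 1}
See 1: counts = {4: 2, 2: 1, 1: 1}
See 4: counts = {4: 3, 2: 1, 1: 1}
See 4: counts = {4: 4, 2: 1, 1: 1}
See 2: counts = {4: 4, 2: 2, 1: 1}
See 4: counts = {4: 5, 2: 2, 1: 1}

{4: 5, 2: 2, 1: 1}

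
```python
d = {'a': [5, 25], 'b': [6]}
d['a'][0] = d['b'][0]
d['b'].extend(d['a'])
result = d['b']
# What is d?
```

After line 1: d = {'a': [5, 25], 'b': [6]}
After line 2 (a[0] = b[0] = 6): d = {'a': [6, 25], 'b': [6]}
After line 3 (b.extend(a) appends [6, 25]): d = {'a': [6, 25], 'b': [6, 6, 25]}
After line 4: result = d['b'] = [6, 6, 25]

{'a': [6, 25], 'b': [6, 6, 25]}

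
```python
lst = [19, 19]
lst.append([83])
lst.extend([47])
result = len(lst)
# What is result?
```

After line 1: lst = [19, 19]
After line 2 (append adds [83] as single element): lst = [19, 19, [83]]
After line 3 (extend unpacks [47], adds 47): lst = [19, 19, [83], 47]
After line 4: result = len(lst) = 4

4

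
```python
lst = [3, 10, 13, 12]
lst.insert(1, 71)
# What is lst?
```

[3, 71, 10, 13, 12]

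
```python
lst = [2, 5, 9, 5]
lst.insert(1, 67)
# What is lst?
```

[2, 67, 5, 9, 5]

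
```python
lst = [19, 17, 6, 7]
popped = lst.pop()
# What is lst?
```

[19, 17, 6]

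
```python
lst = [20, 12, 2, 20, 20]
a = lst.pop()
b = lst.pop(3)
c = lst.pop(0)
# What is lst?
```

After line 1: lst = [20, 12, 2, 20, 20]
After line 2 (pop() -> a = 20): lst = [20, 12, 2, 20]
After line 3 (pop(3) -> b = 20): lst = [20, 12, 2]
After line 4 (pop(0) -> c = 20): lst = [12, 2]

[12, 2]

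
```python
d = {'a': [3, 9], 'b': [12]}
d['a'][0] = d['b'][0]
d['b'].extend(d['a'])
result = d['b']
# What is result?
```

After line 1: d = {'a': [3, 9], 'b': [12]}
After line 2 (a[0] = b[0] = 12): d = {'a': [12, 9], 'b': [12]}
After line 3 (b.extend(a) appends [12, 9]): d = {'a': [12, 9], 'b': [12, 12, 9]}
After line 4: result = d['b'] = [12, 12, 9]

[12, 12, 9]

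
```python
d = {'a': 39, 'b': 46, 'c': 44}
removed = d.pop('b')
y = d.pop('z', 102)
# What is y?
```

After line 1: d = {'a': 39, 'b': 46, 'c': 44}
After line 2 (pop 'b' returns 46): d = {'a': 39, 'c': 44}, removed = 46
After line 3 (pop 'z' missing, returns default 102): d = {'a': 39, 'c': 44}, y = 102

102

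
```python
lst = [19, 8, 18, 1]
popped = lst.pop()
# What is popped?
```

1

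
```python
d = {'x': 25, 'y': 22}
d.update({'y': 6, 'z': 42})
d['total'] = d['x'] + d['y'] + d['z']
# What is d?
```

After line 1: d = {'x': 25, 'y': 22}
After line 2 (y overwritten, z added): d = {'x': 25, 'y': 6, 'z': 42}
After line 3 (total = 25 + 6 + 42 = 73): d = {'x': 25, 'y': 6, 'z': 42, 'total': 73}

{'x': 25, 'y': 6, 'z': 42, 'total': 73}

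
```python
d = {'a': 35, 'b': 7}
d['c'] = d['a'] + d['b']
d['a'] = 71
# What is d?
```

After line 1: d = {'a': 35, 'b': 7}
After line 2 (d['c'] = 35 + 7): d = {'a': 35, 'b': 7, 'c': 42}
After line 3: d = {'a': 71, 'b': 7, 'c': 42}

{'a': 71, 'b': 7, 'c': 42}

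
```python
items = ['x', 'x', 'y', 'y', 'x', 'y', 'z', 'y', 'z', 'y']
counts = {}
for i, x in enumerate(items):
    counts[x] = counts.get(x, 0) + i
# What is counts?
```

Initial: counts = {}, items = ['x', 'x', 'y', 'y', 'x', 'y', 'z', 'y', 'z', 'y']
i=0, x='x': counts = {'x': 0}
i=1, x='x': counts = {'x': 1}
i=2, x='y': counts = {'x': 1, 'y': 2}
i=3, x='y': counts = {'x': 1, 'y': 5}
i=4, x='x': counts = {'x': 5, 'y': 5}
i=5, x='y': counts = {'x': 5, 'y': 10}
i=6, x='z': counts = {'x': 5, 'y': 10, 'z': 6}
i=7, x='y': counts = {'x': 5, 'y': 17, 'z': 6}
i=8, x='z': counts = {'x': 5, 'y': 17, 'z': 14}
i=9, x='y': counts = {'x': 5, 'y': 26, 'z': 14}

{'x': 5, 'y': 26, 'z': 14}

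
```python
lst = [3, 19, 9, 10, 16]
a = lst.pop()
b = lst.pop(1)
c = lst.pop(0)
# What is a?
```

After line 1: lst = [3, 19, 9, 10, 16]
After line 2 (pop() -> a = 16): lst = [3, 19, 9, 10]
After line 3 (pop(1) -> b = 19): lst = [3, 9, 10]
After line 4 (pop(0) -> c = 3): lst = [9, 10]

16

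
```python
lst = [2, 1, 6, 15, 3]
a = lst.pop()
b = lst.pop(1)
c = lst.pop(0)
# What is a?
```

After line 1: lst = [2, 1, 6, 15, 3]
After line 2 (pop() -> a = 3): lst = [2, 1, 6, 15]
After line 3 (pop(1) -> b = 1): lst = [2, 6, 15]
After line 4 (pop(0) -> c = 2): lst = [6, 15]

3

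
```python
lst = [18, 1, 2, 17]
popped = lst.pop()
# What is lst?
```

[18, 1, 2]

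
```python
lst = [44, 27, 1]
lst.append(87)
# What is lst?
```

[44, 27, 1, 87]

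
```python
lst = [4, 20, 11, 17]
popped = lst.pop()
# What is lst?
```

[4, 20, 11]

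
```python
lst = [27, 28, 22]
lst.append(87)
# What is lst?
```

[27, 28, 22, 87]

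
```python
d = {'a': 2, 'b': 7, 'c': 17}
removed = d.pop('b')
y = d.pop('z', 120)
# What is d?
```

After line 1: d = {'a': 2, 'b': 7, 'c': 17}
After line 2 (pop 'b' returns 7): d = {'a': 2, 'c': 17}, removed = 7
After line 3 (pop 'z' missing, returns default 120): d = {'a': 2, 'c': 17}, y = 120

{'a': 2, 'c': 17}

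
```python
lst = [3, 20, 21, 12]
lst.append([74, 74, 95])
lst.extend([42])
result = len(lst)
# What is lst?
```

After line 1: lst = [3, 20, 21, 12]
After line 2 (append adds [74, 74, 95] as single element): lst = [3, 20, 21, 12, [74, 74, 95]]
After line 3 (extend unpacks [42], adds 42): lst = [3, 20, 21, 12, [74, 74, 95], 42]
After line 4: result = len(lst) = 6

[3, 20, 21, 12, [74, 74, 95], 42]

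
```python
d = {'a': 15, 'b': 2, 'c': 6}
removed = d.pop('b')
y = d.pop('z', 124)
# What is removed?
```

After line 1: d = {'a': 15, 'b': 2, 'c': 6}
After line 2 (pop 'b' returns 2): d = {'a': 15, 'c': 6}, removed = 2
After line 3 (pop 'z' missing, returns default 124): d = {'a': 15, 'c': 6}, y = 124

2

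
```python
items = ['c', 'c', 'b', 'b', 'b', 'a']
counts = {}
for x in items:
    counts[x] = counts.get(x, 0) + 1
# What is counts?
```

Initial: counts = {}, items = ['c', 'c', 'b', 'b', 'b', 'a']
See 'c': counts = {'c': 1}
See 'c': counts = {'c': 2}
See 'b': counts = {'c': 2, 'b': 1}
See 'b': counts = {'c': 2, 'b': 2}
See 'b': counts = {'c': 2, 'b': 3}
See 'a': counts = {'c': 2, 'b': 3, 'a': 1}

{'c': 2, 'b': 3, 'a': 1}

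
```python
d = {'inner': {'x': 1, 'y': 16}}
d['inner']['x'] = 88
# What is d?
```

After line 1: d = {'inner': {'x': 1, 'y': 16}}
After line 2 (inner x overwritten): d = {'inner': {'x': 88, 'y': 16}}

{'inner': {'x': 88, 'y': 16}}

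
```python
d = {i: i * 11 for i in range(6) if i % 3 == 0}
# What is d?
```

{0: 0, 3: 33}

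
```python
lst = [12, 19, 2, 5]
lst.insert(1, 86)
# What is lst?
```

[12, 86, 19, 2, 5]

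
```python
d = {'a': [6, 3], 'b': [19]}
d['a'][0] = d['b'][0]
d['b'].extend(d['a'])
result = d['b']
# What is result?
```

After line 1: d = {'a': [6, 3], 'b': [19]}
After line 2 (a[0] = b[0] = 19): d = {'a': [19, 3], 'b': [19]}
After line 3 (b.extend(a) appends [19, 3]): d = {'a': [19, 3], 'b': [19, 19, 3]}
After line 4: result = d['b'] = [19, 19, 3]

[19, 19, 3]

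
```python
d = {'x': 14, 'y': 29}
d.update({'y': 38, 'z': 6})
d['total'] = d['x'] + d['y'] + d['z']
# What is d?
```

After line 1: d = {'x': 14, 'y': 29}
After line 2 (y overwritten, z added): d = {'x': 14, 'y': 38, 'z': 6}
After line 3 (total = 14 + 38 + 6 = 58): d = {'x': 14, 'y': 38, 'z': 6, 'total': 58}

{'x': 14, 'y': 38, 'z': 6, 'total': 58}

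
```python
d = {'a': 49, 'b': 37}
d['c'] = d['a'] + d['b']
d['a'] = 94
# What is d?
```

After line 1: d = {'a': 49, 'b': 37}
After line 2 (d['c'] = 49 + 37): d = {'a': 49, 'b': 37, 'c': 86}
After line 3: d = {'a': 94, 'b': 37, 'c': 86}

{'a': 94, 'b': 37, 'c': 86}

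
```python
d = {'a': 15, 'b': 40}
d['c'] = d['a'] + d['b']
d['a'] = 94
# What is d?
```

After line 1: d = {'a': 15, 'b': 40}
After line 2 (d['c'] = 15 + 40): d = {'a': 15, 'b': 40, 'c': 55}
After line 3: d = {'a': 94, 'b': 40, 'c': 55}

{'a': 94, 'b': 40, 'c': 55}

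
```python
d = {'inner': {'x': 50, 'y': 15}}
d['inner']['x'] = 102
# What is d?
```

After line 1: d = {'inner': {'x': 50, 'y': 15}}
After line 2 (inner x overwritten): d = {'inner': {'x': 102, 'y': 15}}

{'inner': {'x': 102, 'y': 15}}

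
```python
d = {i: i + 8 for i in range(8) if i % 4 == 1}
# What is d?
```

{1: 9, 5: 13}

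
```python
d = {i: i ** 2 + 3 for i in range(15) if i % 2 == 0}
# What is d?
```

{0: 3, 2: 7, 4: 19, 6: 39, 8: 67, 10: 103, 12: 147, 14: 199}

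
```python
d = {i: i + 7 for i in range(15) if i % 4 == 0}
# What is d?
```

{0: 7, 4: 11, 8: 15, 12: 19}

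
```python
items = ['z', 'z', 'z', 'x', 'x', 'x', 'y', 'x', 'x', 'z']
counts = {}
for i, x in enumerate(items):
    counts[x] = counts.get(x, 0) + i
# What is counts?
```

Initial: counts = {}, items = ['z', 'z', 'z', 'x', 'x', 'x', 'y', 'x', 'x', 'z']
i=0, x='z': counts = {'z': 0}
i=1, x='z': counts = {'z': 1}
i=2, x='z': counts = {'z': 3}
i=3, x='x': counts = {'z': 3, 'x': 3}
i=4, x='x': counts = {'z': 3, 'x': 7}
i=5, x='x': counts = {'z': 3, 'x': 12}
i=6, x='y': counts = {'z': 3, 'x': 12, 'y': 6}
i=7, x='x': counts = {'z': 3, 'x': 19, 'y': 6}
i=8, x='x': counts = {'z': 3, 'x': 27, 'y': 6}
i=9, x='z': counts = {'z': 12, 'x': 27, 'y': 6}

{'z': 12, 'x': 27, 'y': 6}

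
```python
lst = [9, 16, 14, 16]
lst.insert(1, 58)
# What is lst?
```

[9, 58, 16, 14, 16]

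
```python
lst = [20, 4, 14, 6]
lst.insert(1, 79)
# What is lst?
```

[20, 79, 4, 14, 6]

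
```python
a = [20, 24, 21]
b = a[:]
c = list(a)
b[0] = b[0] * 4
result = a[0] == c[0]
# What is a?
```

After line 1: a = [20, 24, 21]
After line 2 (b = a[:], copy): a = [20, 24, 21], b = [20, 24, 21]
After line 3 (c = list(a) is a copy, new object): c = [20, 24, 21]
After line 4 (b[0] = 20 * 4 = 80; only b mutates (copy)): a = [20, 24, 21], b = [80, 24, 21], c = [20, 24, 21]
After line 5 (a[0] = 20, c[0] = 20; result = True)

[20, 24, 21]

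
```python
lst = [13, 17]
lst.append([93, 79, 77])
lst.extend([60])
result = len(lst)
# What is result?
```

After line 1: lst = [13, 17]
After line 2 (append adds [93, 79, 77] as single element): lst = [13, 17, [93, 79, 77]]
After line 3 (extend unpacks [60], adds 60): lst = [13, 17, [93, 79, 77], 60]
After line 4: result = len(lst) = 4

4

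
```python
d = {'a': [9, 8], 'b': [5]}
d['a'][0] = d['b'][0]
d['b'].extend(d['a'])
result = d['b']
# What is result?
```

After line 1: d = {'a': [9, 8], 'b': [5]}
After line 2 (a[0] = b[0] = 5): d = {'a': [5, 8], 'b': [5]}
After line 3 (b.extend(a) appends [5, 8]): d = {'a': [5, 8], 'b': [5, 5, 8]}
After line 4: result = d['b'] = [5, 5, 8]

[5, 5, 8]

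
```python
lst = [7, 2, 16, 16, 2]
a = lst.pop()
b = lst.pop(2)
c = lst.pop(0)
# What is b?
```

After line 1: lst = [7, 2, 16, 16, 2]
After line 2 (pop() -> a = 2): lst = [7, 2, 16, 16]
After line 3 (pop(2) -> b = 16): lst = [7, 2, 16]
After line 4 (pop(0) -> c = 7): lst = [2, 16]

16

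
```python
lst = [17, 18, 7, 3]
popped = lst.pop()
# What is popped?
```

3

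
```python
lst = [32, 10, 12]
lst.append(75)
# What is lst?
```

[32, 10, 12, 75]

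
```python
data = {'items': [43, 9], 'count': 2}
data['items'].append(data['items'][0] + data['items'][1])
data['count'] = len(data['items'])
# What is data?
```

After line 1: data = {'items': [43, 9], 'count': 2}
After line 2 (append 43 + 9 = 52): data = {'items': [43, 9, 52], 'count': 2}
After line 3 (count = len(items) = 3): data = {'items': [43, 9, 52], 'count': 3}

{'items': [43, 9, 52], 'count': 3}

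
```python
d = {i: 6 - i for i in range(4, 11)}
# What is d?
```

{4: 2, 5: 1, 6: 0, 7: -1, 8: -2, 9: -3, 10: -4}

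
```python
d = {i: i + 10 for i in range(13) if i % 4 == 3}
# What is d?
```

{3: 13, 7: 17, 11: 21}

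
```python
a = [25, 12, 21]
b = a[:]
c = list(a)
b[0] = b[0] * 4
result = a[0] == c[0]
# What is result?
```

After line 1: a = [25, 12, 21]
After line 2 (b = a[:], copy): a = [25, 12, 21], b = [25, 12, 21]
After line 3 (c = list(a) is a copy, new object): c = [25, 12, 21]
After line 4 (b[0] = 25 * 4 = 100; only b mutates (copy)): a = [25, 12, 21], b = [100, 12, 21], c = [25, 12, 21]
After line 5 (a[0] = 25, c[0] = 25; result = True)

True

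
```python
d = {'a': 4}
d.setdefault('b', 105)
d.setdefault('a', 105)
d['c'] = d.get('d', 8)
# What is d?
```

After line 1: d = {'a': 4}
After line 2 (setdefault adds 'b'=105): d = {'a': 4, 'b': 105}
After line 3 (setdefault 'a' no-op, already exists): d = {'a': 4, 'b': 105}
After line 4 (get('d', 8) returns default since 'd' not in d): d = {'a': 4, 'b': 105, 'c': 8}

{'a': 4, 'b': 105, 'c': 8}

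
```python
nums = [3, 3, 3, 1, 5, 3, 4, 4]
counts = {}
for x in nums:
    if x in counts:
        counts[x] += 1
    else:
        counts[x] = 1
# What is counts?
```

Initial: counts = {}, nums = [3, 3, 3, 1, 5, 3, 4, 4]
See 3: counts = {3: 1}
See 3: counts = {3: 2}
See 3: counts = {3: 3}
See 1: counts = {3: 3, 1: 1}
See 5: counts = {3: 3, 1: 1, 5: 1}
See 3: counts = {3: 4, 1: 1, 5: 1}
See 4: counts = {3: 4, 1: 1, 5: 1, 4: 1}
See 4: counts = {3: 4, 1: 1, 5: 1, 4: 2}

{3: 4, 1: 1, 5: 1, 4: 2}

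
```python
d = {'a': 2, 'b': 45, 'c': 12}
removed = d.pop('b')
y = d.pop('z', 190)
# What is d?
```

After line 1: d = {'a': 2, 'b': 45, 'c': 12}
After line 2 (pop 'b' returns 45): d = {'a': 2, 'c': 12}, removed = 45
After line 3 (pop 'z' missing, returns default 190): d = {'a': 2, 'c': 12}, y = 190

{'a': 2, 'c': 12}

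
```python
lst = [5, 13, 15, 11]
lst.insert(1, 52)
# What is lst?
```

[5, 52, 13, 15, 11]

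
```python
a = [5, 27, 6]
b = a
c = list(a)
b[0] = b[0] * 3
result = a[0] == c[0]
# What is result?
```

After line 1: a = [5, 27, 6]
After line 2 (b = a, alias): a = [5, 27, 6], b = [5, 27, 6]
After line 3 (c = list(a) is a copy, new object): c = [5, 27, 6]
After line 4 (b[0] = 5 * 3 = 15; mutates shared a/b): a = b = [15, 27, 6], c = [5, 27, 6]
After line 5 (a[0] = 15, c[0] = 5; result = False)

False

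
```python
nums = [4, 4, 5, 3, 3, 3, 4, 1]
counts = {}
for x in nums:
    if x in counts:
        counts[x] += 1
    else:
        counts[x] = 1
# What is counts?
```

Initial: counts = {}, nums = [4, 4, 5, 3, 3, 3, 4, 1]
See 4: counts = {4: 1}
See 4: counts = {4: 2}
See 5: counts = {4: 2, 5: 1}
See 3: counts = {4: 2, 5: 1, 3: 1}
See 3: counts = {4: 2, 5: 1, 3: 2}
See 3: counts = {4: 2, 5: 1, 3: 3}
See 4: counts = {4: 3, 5: 1, 3: 3}
See 1: counts = {4: 3, 5: 1, 3: 3, 1: 1}

{4: 3, 5: 1, 3: 3, 1: 1}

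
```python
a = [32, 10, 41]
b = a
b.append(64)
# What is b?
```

After line 1: a = [32, 10, 41]
After line 2 (b = a is an alias, same object): a = [32, 10, 41], b = [32, 10, 41]
After line 3 (b.append mutates the shared list): a = [32, 10, 41, 64], b = [32, 10, 41, 64]

[32, 10, 41, 64]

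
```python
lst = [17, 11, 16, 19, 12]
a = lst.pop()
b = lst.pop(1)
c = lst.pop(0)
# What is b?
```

After line 1: lst = [17, 11, 16, 19, 12]
After line 2 (pop() -> a = 12): lst = [17, 11, 16, 19]
After line 3 (pop(1) -> b = 11): lst = [17, 16, 19]
After line 4 (pop(0) -> c = 17): lst = [16, 19]

11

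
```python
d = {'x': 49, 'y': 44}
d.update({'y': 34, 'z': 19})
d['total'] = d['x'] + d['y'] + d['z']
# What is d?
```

After line 1: d = {'x': 49, 'y': 44}
After line 2 (y overwritten, z added): d = {'x': 49, 'y': 34, 'z': 19}
After line 3 (total = 49 + 34 + 19 = 102): d = {'x': 49, 'y': 34, 'z': 19, 'total': 102}

{'x': 49, 'y': 34, 'z': 19, 'total': 102}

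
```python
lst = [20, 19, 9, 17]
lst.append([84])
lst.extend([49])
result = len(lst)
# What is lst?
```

After line 1: lst = [20, 19, 9, 17]
After line 2 (append adds [84] as single element): lst = [20, 19, 9, 17, [84]]
After line 3 (extend unpacks [49], adds 49): lst = [20, 19, 9, 17, [84], 49]
After line 4: result = len(lst) = 6

[20, 19, 9, 17, [84], 49]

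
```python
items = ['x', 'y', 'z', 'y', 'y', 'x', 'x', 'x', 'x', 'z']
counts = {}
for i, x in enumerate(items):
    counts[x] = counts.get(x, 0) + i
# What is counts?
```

Initial: counts = {}, items = ['x', 'y', 'z', 'y', 'y', 'x', 'x', 'x', 'x', 'z']
i=0, x='x': counts = {'x': 0}
i=1, x='y': counts = {'x': 0, 'y': 1}
i=2, x='z': counts = {'x': 0, 'y': 1, 'z': 2}
i=3, x='y': counts = {'x': 0, 'y': 4, 'z': 2}
i=4, x='y': counts = {'x': 0, 'y': 8, 'z': 2}
i=5, x='x': counts = {'x': 5, 'y': 8, 'z': 2}
i=6, x='x': counts = {'x': 11, 'y': 8, 'z': 2}
i=7, x='x': counts = {'x': 18, 'y': 8, 'z': 2}
i=8, x='x': counts = {'x': 26, 'y': 8, 'z': 2}
i=9, x='z': counts = {'x': 26, 'y': 8, 'z': 11}

{'x': 26, 'y': 8, 'z': 11}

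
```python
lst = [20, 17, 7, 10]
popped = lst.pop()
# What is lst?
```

[20, 17, 7]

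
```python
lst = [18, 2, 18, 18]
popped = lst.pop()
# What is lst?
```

[18, 2, 18]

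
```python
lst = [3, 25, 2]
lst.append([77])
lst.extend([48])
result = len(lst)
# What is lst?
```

After line 1: lst = [3, 25, 2]
After line 2 (append adds [77] as single element): lst = [3, 25, 2, [77]]
After line 3 (extend unpacks [48], adds 48): lst = [3, 25, 2, [77], 48]
After line 4: result = len(lst) = 5

[3, 25, 2, [77], 48]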